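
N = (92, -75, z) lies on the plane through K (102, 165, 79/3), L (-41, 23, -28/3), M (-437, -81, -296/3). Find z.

49/3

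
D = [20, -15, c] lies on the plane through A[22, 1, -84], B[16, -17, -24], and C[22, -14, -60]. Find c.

A normal to the plane is n = AB × AC = (468, 144, 90).
D lies in the plane iff n · AD = 0.
This gives (90)c + (4320) = 0, so c = -48.

-48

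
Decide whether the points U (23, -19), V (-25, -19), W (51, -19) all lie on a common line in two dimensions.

UV = (-48, 0), UW = (28, 0).
det[UV; UW] = (-48)(0) − (0)(28) = 0.
The determinant is zero, so the points are collinear.

Yes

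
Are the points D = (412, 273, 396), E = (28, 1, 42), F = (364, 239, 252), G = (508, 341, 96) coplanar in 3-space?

Yes

The four points are coplanar iff the 3×3 determinant with rows DE, DF, DG is zero.
Rows: (-384, -272, -354), (-48, -34, -144), (96, 68, -300).
Expanding along the first row: (-384)(19992) − (-272)(28224) + (-354)(0) = 0.
Zero determinant ⇒ coplanar.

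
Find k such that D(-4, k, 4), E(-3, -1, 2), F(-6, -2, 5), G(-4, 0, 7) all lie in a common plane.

Coplanarity ⇔ det[DE; DF; DG] = 0.
Expanding, this is linear in k: (-12)k + (-12) = 0.
So k = -1.

-1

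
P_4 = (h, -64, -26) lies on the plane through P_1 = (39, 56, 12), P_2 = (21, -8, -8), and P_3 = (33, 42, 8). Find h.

8

The plane through P_1, P_2, P_3 has equation −24x + 48y − 132z = 168.
Substituting P_4: (-24)h + (360) = 168, so h = 8.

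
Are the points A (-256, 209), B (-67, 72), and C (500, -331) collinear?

AB = (189, -137), AC = (756, -540).
Twice the signed area of △ABC is (189)(-540) − (-137)(756) = 1512.
The area is nonzero, so the three points are not collinear.

No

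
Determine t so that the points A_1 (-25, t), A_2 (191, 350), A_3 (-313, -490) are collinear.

Collinearity: (A_1 − A_2) must be parallel to (A_3 − A_2) = (-504, -840).
Cross-multiplying the components: (t − 350)·(-504) = (-216)·(-840).
Solving gives t = -10.

-10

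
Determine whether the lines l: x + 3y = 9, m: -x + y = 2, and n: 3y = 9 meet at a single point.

No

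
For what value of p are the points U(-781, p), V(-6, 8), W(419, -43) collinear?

Collinearity: (U − V) must be parallel to (W − V) = (425, -51).
Cross-multiplying the components: (p − 8)·(425) = (-775)·(-51).
Solving gives p = 101.

101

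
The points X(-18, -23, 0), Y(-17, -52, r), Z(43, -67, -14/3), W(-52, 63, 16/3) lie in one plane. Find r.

-4/3

Normal to plane XZW: n = (500/3, -500/3, 3750); plane equation n·P = 2500/3.
Requiring n·Y = 2500/3: (3750)r + (17500/3) = 2500/3.
So r = -4/3.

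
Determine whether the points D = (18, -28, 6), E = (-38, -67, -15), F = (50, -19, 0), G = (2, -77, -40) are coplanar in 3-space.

No

With D as base: DE = (-56, -39, -21), DF = (32, 9, -6), DG = (-16, -49, -46).
DF × DG = (-708, 1568, -1424).
DE · (DF × DG) = 8400.
Since 8400 ≠ 0, the four points are not coplanar.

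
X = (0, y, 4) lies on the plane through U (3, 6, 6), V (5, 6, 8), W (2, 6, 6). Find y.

A normal to the plane is n = UV × UW = (0, -2, 0).
X lies in the plane iff n · UX = 0.
This gives (-2)y + (12) = 0, so y = 6.

6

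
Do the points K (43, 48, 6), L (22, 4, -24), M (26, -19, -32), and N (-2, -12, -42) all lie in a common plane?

No

The four points are coplanar iff the 3×3 determinant with rows KL, KM, KN is zero.
Rows: (-21, -44, -30), (-17, -67, -38), (-45, -60, -48).
Expanding along the first row: (-21)(936) − (-44)(-894) + (-30)(-1995) = 858.
Nonzero ⇒ not coplanar.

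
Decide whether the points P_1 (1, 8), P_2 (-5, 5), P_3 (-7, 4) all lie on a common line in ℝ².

P_1P_2 = (-6, -3), P_1P_3 = (-8, -4).
Checking proportionality: P_1P_3 = 4/3·P_1P_2, so the vectors are parallel and the points are collinear.

Yes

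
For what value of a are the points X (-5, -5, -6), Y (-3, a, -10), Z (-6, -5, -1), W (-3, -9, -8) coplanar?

Normal to plane XZW: n = (20, 8, 4); plane equation n·P = -164.
Requiring n·Y = -164: (8)a + (-100) = -164.
So a = -8.

-8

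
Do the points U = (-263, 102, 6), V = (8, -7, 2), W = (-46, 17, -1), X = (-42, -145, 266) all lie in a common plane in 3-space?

Yes

With U as base: UV = (271, -109, -4), UW = (217, -85, -7), UX = (221, -247, 260).
UW × UX = (-23829, -57967, -34814).
UV · (UW × UX) = 0.
The scalar triple product vanishes, so the four points are coplanar.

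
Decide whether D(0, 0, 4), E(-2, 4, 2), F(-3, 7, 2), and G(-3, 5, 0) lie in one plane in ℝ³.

Yes

The four points are coplanar iff the 3×3 determinant with rows DE, DF, DG is zero.
Rows: (-2, 4, -2), (-3, 7, -2), (-3, 5, -4).
Expanding along the first row: (-2)(-18) − (4)(6) + (-2)(6) = 0.
Zero determinant ⇒ coplanar.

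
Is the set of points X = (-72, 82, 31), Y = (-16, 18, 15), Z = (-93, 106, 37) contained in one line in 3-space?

Yes

XY = (56, -64, -16), XZ = (-21, 24, 6).
XY × XZ = (0, 0, 0).
The cross product vanishes, so the three points are collinear.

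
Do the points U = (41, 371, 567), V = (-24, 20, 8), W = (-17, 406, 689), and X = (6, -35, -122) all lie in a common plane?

With U as base: UV = (-65, -351, -559), UW = (-58, 35, 122), UX = (-35, -406, -689).
UW × UX = (25417, -44232, 24773).
UV · (UW × UX) = 25220.
Since 25220 ≠ 0, the four points are not coplanar.

No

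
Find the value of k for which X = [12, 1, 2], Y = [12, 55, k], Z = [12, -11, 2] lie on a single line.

2

Direction XZ = (0, -12, 0). From the y-coordinate of Y, the parameter along the line is τ = (55 − 1)/(-12) = -9/2.
Then k = 2 + (-9/2)·(0) = 2.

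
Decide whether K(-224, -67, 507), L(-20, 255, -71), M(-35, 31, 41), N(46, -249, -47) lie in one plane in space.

Yes

The four points are coplanar iff the 3×3 determinant with rows KL, KM, KN is zero.
Rows: (204, 322, -578), (189, 98, -466), (270, -182, -554).
Expanding along the first row: (204)(-139104) − (322)(21114) + (-578)(-60858) = 0.
Zero determinant ⇒ coplanar.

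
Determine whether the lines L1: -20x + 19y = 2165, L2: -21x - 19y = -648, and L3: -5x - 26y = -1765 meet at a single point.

Yes

The three lines meet at one point iff the augmented coefficient matrix [aᵢ bᵢ cᵢ] has rank < 3, i.e. its determinant vanishes.
Here the determinant is 0.
It vanishes, so the lines are concurrent at (-37, 75).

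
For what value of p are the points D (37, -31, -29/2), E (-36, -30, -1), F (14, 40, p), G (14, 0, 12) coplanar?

Coplanarity ⇔ det[DE; DF; DG] = 0.
Expanding, this is linear in p: (2240)p + (-91840) = 0.
So p = 41.

41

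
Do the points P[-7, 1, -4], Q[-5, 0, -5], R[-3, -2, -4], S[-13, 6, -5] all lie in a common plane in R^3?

Yes

With P as base: PQ = (2, -1, -1), PR = (4, -3, 0), PS = (-6, 5, -1).
PR × PS = (3, 4, 2).
PQ · (PR × PS) = 0.
The scalar triple product vanishes, so the four points are coplanar.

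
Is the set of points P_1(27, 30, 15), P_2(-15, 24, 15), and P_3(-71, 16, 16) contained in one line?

P_1P_2 = (-42, -6, 0), P_1P_3 = (-98, -14, 1).
Comparing components 2 and 3: (-6)(1) − (0)(-14) = -6 ≠ 0, so P_1P_2 and P_1P_3 are not parallel and the points are not collinear.

No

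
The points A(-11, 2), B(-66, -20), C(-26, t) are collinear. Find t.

-4

The three points are collinear iff det[AB; AC] = 0.
This determinant is linear in t: (-55)t + (-220) = 0, so t = -4.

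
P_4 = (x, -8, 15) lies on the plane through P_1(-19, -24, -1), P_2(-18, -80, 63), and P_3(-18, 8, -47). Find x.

-25

A normal to the plane is n = P_1P_2 × P_1P_3 = (528, 110, 88).
P_4 lies in the plane iff n · P_1P_4 = 0.
This gives (528)x + (13200) = 0, so x = -25.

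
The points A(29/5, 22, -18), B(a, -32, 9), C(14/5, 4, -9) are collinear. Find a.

-16/5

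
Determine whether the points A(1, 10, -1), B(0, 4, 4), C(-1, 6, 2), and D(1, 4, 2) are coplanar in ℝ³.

No

A normal to the plane through A, B, C is n = AB × AC = (2, -7, -8).
The plane has equation n·P = -60. For D: n·D = -42.
-42 ≠ -60, so D is off the plane.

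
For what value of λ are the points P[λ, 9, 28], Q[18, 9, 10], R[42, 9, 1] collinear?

-30

Collinearity requires PQ × PR = 0; each component is linear in λ.
The y-component gives (-9)λ + (-270) = 0, so λ = -30.
The remaining components then also vanish.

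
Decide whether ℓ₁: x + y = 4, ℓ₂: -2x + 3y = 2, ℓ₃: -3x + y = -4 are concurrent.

Yes

Lines aᵢx + bᵢy = cᵢ with pairwise distinct directions are concurrent exactly when det[aᵢ bᵢ cᵢ] = 0.
Here the determinant is 0.
It vanishes, so the lines are concurrent at (2, 2).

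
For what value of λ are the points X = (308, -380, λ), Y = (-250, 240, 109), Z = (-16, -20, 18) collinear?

-108

Direction YZ = (234, -260, -91). From the x-coordinate of X, the parameter along the line is τ = (308 − (-250))/234 = 31/13.
Then λ = 109 + 31/13·(-91) = -108.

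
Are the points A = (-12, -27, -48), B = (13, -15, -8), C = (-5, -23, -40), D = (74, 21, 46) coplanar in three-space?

No

A normal to the plane through A, B, C is n = AB × AC = (-64, 80, 16).
The plane has equation n·P = -2160. For D: n·D = -2320.
-2320 ≠ -2160, so D is off the plane.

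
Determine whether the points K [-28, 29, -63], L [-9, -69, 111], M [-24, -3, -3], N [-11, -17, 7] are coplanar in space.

Yes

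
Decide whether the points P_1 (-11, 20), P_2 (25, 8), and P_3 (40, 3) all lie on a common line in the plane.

Yes

P_1P_2 = (36, -12), P_1P_3 = (51, -17).
Twice the signed area of △P_1P_2P_3 is (36)(-17) − (-12)(51) = 0.
The triangle is degenerate (zero area), so the points are collinear.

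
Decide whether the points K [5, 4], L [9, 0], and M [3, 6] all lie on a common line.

KL = (4, -4), KM = (-2, 2).
Twice the signed area of △KLM is (4)(2) − (-4)(-2) = 0.
The triangle is degenerate (zero area), so the points are collinear.

Yes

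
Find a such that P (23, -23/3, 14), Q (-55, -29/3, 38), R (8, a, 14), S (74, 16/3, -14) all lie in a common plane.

-11/3

Normal to plane PQS: n = (-256, -960, -912); plane equation n·X = -11296.
Requiring n·R = -11296: (-960)a + (-14816) = -11296.
So a = -11/3.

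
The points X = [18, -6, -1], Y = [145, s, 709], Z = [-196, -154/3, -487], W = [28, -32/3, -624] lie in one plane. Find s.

The points are coplanar iff XY · (XZ × XW) = 0.
Expanding, this is linear in s: (-138182)s + (10501832/3) = 0.
So s = 76/3.

76/3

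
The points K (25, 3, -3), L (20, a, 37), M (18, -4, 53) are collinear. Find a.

-2

Direction KM = (-7, -7, 56). From the x-coordinate of L, the parameter along the line is τ = (20 − 25)/(-7) = 5/7.
Then a = 3 + 5/7·(-7) = -2.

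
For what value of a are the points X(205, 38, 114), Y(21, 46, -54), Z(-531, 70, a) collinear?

Direction XY = (-184, 8, -168). From the x-coordinate of Z, the parameter along the line is τ = (-531 − 205)/(-184) = 4.
Then a = 114 + 4·(-168) = -558.

-558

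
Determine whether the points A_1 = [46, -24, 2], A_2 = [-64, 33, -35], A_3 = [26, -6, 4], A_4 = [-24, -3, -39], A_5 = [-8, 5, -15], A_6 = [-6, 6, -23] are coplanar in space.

The plane through A_1, A_2, A_3 has normal n = A_1A_2 × A_1A_3 = (780, 960, -840) and equation n·P = 11160.
Checking the remaining points: n·A_4 = 11160, n·A_5 = 11160, n·A_6 = 20400.
Since n·A_6 = 20400 ≠ 11160, A_6 is off the plane and the points are not all coplanar.

No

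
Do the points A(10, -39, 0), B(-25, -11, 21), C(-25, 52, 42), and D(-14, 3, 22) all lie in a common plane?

Yes

A normal to the plane through A, B, C is n = AB × AC = (-735, 735, -2205).
The plane has equation n·P = -36015. For D: n·D = -36015.
Equal, so D lies in the plane and all four are coplanar.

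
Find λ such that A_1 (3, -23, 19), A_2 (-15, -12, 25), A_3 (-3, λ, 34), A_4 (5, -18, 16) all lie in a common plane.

Coplanarity ⇔ det[A_1A_2; A_1A_3; A_1A_4] = 0.
Expanding, this is linear in λ: (42)λ + (2268) = 0.
So λ = -54.

-54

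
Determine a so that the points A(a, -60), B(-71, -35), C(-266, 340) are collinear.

-58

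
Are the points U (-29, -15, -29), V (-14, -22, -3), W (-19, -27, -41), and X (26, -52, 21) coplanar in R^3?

Yes

The four points are coplanar iff the 3×3 determinant with rows UV, UW, UX is zero.
Rows: (15, -7, 26), (10, -12, -12), (55, -37, 50).
Expanding along the first row: (15)(-1044) − (-7)(1160) + (26)(290) = 0.
Zero determinant ⇒ coplanar.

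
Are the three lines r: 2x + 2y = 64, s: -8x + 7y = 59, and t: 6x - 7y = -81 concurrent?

Yes

The three lines meet at one point iff the augmented coefficient matrix [aᵢ bᵢ cᵢ] has rank < 3, i.e. its determinant vanishes.
Here the determinant is 0.
It vanishes, so the lines are concurrent at (11, 21).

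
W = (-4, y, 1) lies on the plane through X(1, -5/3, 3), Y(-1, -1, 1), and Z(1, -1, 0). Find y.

-2/3

The plane through X, Y, Z has equation −(2/3)x − 6y − (4/3)z = 16/3.
Substituting W: (-6)y + (4/3) = 16/3, so y = -2/3.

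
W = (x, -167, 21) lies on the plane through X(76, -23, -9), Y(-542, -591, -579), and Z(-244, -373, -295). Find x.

A normal to the plane is n = XY × XZ = (-37052, 5652, 34540).
W lies in the plane iff n · XW = 0.
This gives (-37052)x + (3038264) = 0, so x = 82.

82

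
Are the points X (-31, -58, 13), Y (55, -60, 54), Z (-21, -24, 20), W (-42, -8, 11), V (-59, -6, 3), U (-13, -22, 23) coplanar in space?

No

The plane through X, Y, Z has normal n = XY × XZ = (-1408, -192, 2944) and equation n·P = 93056.
Checking the remaining points: n·W = 93056, n·V = 93056, n·U = 90240.
Since n·U = 90240 ≠ 93056, U is off the plane and the points are not all coplanar.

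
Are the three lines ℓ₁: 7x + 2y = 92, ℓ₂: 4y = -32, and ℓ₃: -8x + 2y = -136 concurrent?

No

Lines aᵢx + bᵢy = cᵢ with pairwise distinct directions are concurrent exactly when det[aᵢ bᵢ cᵢ] = 0.
Here the determinant is 96.
Nonzero, so no common point exists.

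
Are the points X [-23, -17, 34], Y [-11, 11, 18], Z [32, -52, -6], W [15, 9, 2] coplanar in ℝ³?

No

A normal to the plane through X, Y, Z is n = XY × XZ = (-1680, -400, -1960).
The plane has equation n·P = -21200. For W: n·W = -32720.
-32720 ≠ -21200, so W is off the plane.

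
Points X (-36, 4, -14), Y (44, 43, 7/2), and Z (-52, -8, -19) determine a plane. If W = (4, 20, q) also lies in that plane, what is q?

-13/2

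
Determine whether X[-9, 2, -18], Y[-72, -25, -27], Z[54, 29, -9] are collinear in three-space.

Yes

XY = (-63, -27, -9), XZ = (63, 27, 9).
XY × XZ = (0, 0, 0).
The cross product vanishes, so the three points are collinear.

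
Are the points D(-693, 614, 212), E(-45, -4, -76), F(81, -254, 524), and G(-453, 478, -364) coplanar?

Yes

A normal to the plane through D, E, F is n = DE × DF = (-442800, -425088, -84132).
The plane has equation n·P = 28020384. For G: n·G = 28020384.
Equal, so G lies in the plane and all four are coplanar.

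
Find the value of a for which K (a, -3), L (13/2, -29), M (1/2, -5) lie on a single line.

0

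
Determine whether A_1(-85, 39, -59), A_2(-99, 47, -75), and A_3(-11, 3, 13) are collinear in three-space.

No

A_1A_2 = (-14, 8, -16), A_1A_3 = (74, -36, 72).
Comparing components 3 and 1: (-16)(74) − (-14)(72) = -176 ≠ 0, so A_1A_2 and A_1A_3 are not parallel and the points are not collinear.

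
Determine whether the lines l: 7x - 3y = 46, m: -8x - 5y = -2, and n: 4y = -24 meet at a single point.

Yes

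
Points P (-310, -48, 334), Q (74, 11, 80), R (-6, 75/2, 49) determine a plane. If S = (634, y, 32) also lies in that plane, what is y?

-52

The plane through P, Q, R has equation 4902x + 32224y + 14896z = 1908892.
Substituting S: (32224)y + (3584540) = 1908892, so y = -52.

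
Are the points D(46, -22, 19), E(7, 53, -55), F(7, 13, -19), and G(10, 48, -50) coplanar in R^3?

Yes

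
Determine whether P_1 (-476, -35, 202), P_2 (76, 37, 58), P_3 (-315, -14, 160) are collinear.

Yes

P_1P_2 = (552, 72, -144), P_1P_3 = (161, 21, -42).
P_1P_2 × P_1P_3 = (0, 0, 0).
The cross product vanishes, so the three points are collinear.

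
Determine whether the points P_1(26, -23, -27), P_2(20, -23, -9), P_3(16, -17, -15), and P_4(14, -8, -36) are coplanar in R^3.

The four points are coplanar iff the 3×3 determinant with rows P_1P_2, P_1P_3, P_1P_4 is zero.
Rows: (-6, 0, 18), (-10, 6, 12), (-12, 15, -9).
Expanding along the first row: (-6)(-234) − (0)(234) + (18)(-78) = 0.
Zero determinant ⇒ coplanar.

Yes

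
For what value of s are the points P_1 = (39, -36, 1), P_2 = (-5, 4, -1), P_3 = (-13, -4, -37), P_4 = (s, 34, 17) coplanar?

Coplanarity ⇔ det[P_1P_2; P_1P_3; P_1P_4] = 0.
Expanding, this is linear in s: (-1456)s + (-42224) = 0.
So s = -29.

-29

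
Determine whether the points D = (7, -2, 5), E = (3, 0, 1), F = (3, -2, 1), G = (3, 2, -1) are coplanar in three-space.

With D as base: DE = (-4, 2, -4), DF = (-4, 0, -4), DG = (-4, 4, -6).
DF × DG = (16, -8, -16).
DE · (DF × DG) = -16.
Since -16 ≠ 0, the four points are not coplanar.

No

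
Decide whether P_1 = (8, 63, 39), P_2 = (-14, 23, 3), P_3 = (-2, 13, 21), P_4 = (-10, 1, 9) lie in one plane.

No

With P_1 as base: P_1P_2 = (-22, -40, -36), P_1P_3 = (-10, -50, -18), P_1P_4 = (-18, -62, -30).
P_1P_3 × P_1P_4 = (384, 24, -280).
P_1P_2 · (P_1P_3 × P_1P_4) = 672.
Since 672 ≠ 0, the four points are not coplanar.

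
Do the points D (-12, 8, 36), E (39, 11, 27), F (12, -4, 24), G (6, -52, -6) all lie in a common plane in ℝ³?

No

A normal to the plane through D, E, F is n = DE × DF = (-144, 396, -684).
The plane has equation n·P = -19728. For G: n·G = -17352.
-17352 ≠ -19728, so G is off the plane.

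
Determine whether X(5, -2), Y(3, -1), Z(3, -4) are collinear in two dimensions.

No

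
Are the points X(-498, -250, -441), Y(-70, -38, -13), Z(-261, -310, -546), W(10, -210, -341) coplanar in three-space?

Yes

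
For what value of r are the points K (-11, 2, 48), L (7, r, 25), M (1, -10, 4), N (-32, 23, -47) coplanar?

-16

Normal to plane KMN: n = (2064, 2064, 0); plane equation n·P = -18576.
Requiring n·L = -18576: (2064)r + (14448) = -18576.
So r = -16.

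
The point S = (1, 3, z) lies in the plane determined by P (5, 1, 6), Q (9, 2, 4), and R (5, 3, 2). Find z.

Coplanarity requires PQ · (PR × PS) = 0.
PQ = (4, 1, -2), PR = (0, 2, -4); the triple product is linear in z with coefficient 8 and constant term -16.
Setting it to zero: z = 2.

2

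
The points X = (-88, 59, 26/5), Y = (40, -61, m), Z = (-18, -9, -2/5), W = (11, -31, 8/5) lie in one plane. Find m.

-2

The points are coplanar iff XY · (XZ × XW) = 0.
Expanding, this is linear in m: (432)m + (864) = 0.
So m = -2.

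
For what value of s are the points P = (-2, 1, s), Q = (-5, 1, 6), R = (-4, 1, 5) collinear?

3

Collinearity requires PQ × PR = 0; each component is linear in s.
The y-component gives (-1)s + (3) = 0, so s = 3.
The remaining components then also vanish.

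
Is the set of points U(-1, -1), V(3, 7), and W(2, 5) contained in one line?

Yes

UV = (4, 8), UW = (3, 6).
det[UV; UW] = (4)(6) − (8)(3) = 0.
The determinant is zero, so the points are collinear.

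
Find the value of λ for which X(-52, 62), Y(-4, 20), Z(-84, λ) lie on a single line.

Collinearity: (Z − X) must be parallel to (Y − X) = (48, -42).
Cross-multiplying the components: (λ − 62)·(48) = (-32)·(-42).
Solving gives λ = 90.

90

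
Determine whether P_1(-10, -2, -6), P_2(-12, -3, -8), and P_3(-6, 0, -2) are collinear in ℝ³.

P_1P_2 = (-2, -1, -2), P_1P_3 = (4, 2, 4).
Each component of P_1P_3 is -2 times the corresponding component of P_1P_2, so P_1P_3 = -2·P_1P_2 and the points are collinear.

Yes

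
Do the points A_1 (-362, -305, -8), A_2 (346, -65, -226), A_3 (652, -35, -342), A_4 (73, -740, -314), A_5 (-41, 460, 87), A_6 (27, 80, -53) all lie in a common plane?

Yes

The plane through A_1, A_2, A_3 has normal n = A_1A_2 × A_1A_3 = (-21300, 15420, -52200) and equation n·P = 3425100.
Checking the remaining points: n·A_4 = 3425100, n·A_5 = 3425100, n·A_6 = 3425100.
All equal 3425100, so all 6 points lie in one plane.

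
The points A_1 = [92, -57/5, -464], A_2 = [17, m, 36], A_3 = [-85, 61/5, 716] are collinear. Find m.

-7/5

Direction A_1A_3 = (-177, 118/5, 1180). From the x-coordinate of A_2, the parameter along the line is τ = (17 − 92)/(-177) = 25/59.
Then m = (-57/5) + 25/59·(118/5) = -7/5.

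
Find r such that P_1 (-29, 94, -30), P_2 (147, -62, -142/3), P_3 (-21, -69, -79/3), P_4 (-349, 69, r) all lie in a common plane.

31/3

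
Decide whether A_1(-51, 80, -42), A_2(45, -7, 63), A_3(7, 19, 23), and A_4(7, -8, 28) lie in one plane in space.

Yes

The four points are coplanar iff the 3×3 determinant with rows A_1A_2, A_1A_3, A_1A_4 is zero.
Rows: (96, -87, 105), (58, -61, 65), (58, -88, 70).
Expanding along the first row: (96)(1450) − (-87)(290) + (105)(-1566) = 0.
Zero determinant ⇒ coplanar.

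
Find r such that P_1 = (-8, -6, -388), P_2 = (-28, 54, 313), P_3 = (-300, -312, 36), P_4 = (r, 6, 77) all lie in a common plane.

-44

The points are coplanar iff P_1P_2 · (P_1P_3 × P_1P_4) = 0.
Expanding, this is linear in r: (239946)r + (10557624) = 0.
So r = -44.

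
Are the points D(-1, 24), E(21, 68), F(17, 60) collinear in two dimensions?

Yes

DE = (22, 44), DF = (18, 36).
det[DE; DF] = (22)(36) − (44)(18) = 0.
The determinant is zero, so the points are collinear.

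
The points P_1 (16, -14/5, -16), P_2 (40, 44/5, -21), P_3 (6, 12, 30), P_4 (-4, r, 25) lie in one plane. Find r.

4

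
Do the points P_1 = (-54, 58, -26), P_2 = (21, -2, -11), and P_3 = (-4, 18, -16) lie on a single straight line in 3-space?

Yes

P_1P_2 = (75, -60, 15), P_1P_3 = (50, -40, 10).
Each component of P_1P_3 is 2/3 times the corresponding component of P_1P_2, so P_1P_3 = 2/3·P_1P_2 and the points are collinear.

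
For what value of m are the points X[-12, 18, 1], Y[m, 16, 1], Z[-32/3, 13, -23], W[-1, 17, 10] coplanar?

-4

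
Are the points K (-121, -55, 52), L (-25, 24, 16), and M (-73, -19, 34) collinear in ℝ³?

No

KL = (96, 79, -36), KM = (48, 36, -18).
KL × KM = (-126, 0, -336).
The cross product is nonzero, so the points do not lie on one line.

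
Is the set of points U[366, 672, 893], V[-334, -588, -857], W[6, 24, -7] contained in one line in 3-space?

UV = (-700, -1260, -1750), UW = (-360, -648, -900).
Each component of UW is 18/35 times the corresponding component of UV, so UW = 18/35·UV and the points are collinear.

Yes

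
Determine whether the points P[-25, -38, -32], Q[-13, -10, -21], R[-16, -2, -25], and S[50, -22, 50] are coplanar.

A normal to the plane through P, Q, R is n = PQ × PR = (-200, 15, 180).
The plane has equation n·X = -1330. For S: n·S = -1330.
Equal, so S lies in the plane and all four are coplanar.

Yes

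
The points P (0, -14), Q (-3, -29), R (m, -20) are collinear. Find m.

-6/5

The three points are collinear iff det[PQ; PR] = 0.
This determinant is linear in m: (15)m + (18) = 0, so m = -6/5.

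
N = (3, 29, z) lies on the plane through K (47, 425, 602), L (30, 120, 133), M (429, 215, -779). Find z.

Coplanarity requires KL · (KM × KN) = 0.
KL = (-17, -305, -469), KM = (382, -210, -1381); the triple product is linear in z with coefficient 120080 and constant term -6244160.
Setting it to zero: z = 52.

52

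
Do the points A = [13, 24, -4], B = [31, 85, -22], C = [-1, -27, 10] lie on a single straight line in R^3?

AB = (18, 61, -18), AC = (-14, -51, 14).
AB × AC = (-64, 0, -64).
The cross product is nonzero, so the points do not lie on one line.

No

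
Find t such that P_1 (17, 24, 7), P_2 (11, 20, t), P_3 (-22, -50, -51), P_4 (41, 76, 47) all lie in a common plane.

The points are coplanar iff P_1P_2 · (P_1P_3 × P_1P_4) = 0.
Expanding, this is linear in t: (-252)t + (756) = 0.
So t = 3.

3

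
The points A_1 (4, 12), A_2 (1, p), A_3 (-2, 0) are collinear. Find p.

6

Collinearity: (A_2 − A_1) must be parallel to (A_3 − A_1) = (-6, -12).
Cross-multiplying the components: (p − 12)·(-6) = (-3)·(-12).
Solving gives p = 6.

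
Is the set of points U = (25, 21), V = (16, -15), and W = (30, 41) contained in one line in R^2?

Yes

UV = (-9, -36), UW = (5, 20).
Checking proportionality: UW = -5/9·UV, so the vectors are parallel and the points are collinear.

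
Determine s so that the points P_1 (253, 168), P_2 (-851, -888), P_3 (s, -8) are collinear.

69

Collinearity: (P_3 − P_1) must be parallel to (P_2 − P_1) = (-1104, -1056).
Cross-multiplying the components: (s − 253)·(-1056) = (-176)·(-1104).
Solving gives s = 69.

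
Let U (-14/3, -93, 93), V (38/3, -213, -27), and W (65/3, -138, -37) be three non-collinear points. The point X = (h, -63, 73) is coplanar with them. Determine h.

The plane through U, V, W has equation 10200x − (2720/3)y + 2380z = 258060.
Substituting X: (10200)h + (230860) = 258060, so h = 8/3.

8/3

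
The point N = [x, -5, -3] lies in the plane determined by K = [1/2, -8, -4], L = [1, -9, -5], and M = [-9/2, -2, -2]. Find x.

-2

Coplanarity requires KL · (KM × KN) = 0.
KL = (1/2, -1, -1), KM = (-5, 6, 2); the triple product is linear in x with coefficient 4 and constant term 8.
Setting it to zero: x = -2.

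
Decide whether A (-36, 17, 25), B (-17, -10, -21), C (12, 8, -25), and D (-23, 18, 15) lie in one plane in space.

No

With A as base: AB = (19, -27, -46), AC = (48, -9, -50), AD = (13, 1, -10).
AC × AD = (140, -170, 165).
AB · (AC × AD) = -340.
Since -340 ≠ 0, the four points are not coplanar.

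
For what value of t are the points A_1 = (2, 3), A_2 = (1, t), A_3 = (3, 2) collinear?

4

Collinearity: (A_2 − A_1) must be parallel to (A_3 − A_1) = (1, -1).
Cross-multiplying the components: (t − 3)·(1) = (-1)·(-1).
Solving gives t = 4.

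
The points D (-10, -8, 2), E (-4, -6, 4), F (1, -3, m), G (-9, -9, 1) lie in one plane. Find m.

Normal to plane DEG: n = (0, 8, -8); plane equation n·P = -80.
Requiring n·F = -80: (-8)m + (-24) = -80.
So m = 7.

7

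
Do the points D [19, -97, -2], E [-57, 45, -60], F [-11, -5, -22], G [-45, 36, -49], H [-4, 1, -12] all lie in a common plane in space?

No

The plane through D, E, F has normal n = DE × DF = (2496, 220, -2732) and equation n·P = 31548.
Checking the remaining points: n·G = 29468, n·H = 23020.
Since n·G = 29468 ≠ 31548, G is off the plane and the points are not all coplanar.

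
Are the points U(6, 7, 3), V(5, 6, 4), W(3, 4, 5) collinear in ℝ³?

No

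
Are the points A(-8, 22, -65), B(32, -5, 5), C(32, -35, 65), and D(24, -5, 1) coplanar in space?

No

A normal to the plane through A, B, C is n = AB × AC = (480, -2400, -1200).
The plane has equation n·P = 21360. For D: n·D = 22320.
22320 ≠ 21360, so D is off the plane.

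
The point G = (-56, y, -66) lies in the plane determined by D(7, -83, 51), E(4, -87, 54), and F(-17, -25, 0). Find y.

The plane through D, E, F has equation 30x − 225y − 270z = 5115.
Substituting G: (-225)y + (16140) = 5115, so y = 49.

49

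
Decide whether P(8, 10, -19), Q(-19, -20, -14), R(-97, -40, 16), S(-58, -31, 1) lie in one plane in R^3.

No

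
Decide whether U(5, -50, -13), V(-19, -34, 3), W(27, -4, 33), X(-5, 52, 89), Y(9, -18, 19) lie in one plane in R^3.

Yes

The plane through U, V, W has normal n = UV × UW = (0, 1456, -1456) and equation n·P = -53872.
Checking the remaining points: n·X = -53872, n·Y = -53872.
All equal -53872, so all 5 points lie in one plane.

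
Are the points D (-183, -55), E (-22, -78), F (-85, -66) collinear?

No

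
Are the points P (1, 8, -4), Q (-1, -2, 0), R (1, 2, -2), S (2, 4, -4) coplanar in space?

No

A normal to the plane through P, Q, R is n = PQ × PR = (4, 4, 12).
The plane has equation n·X = -12. For S: n·S = -24.
-24 ≠ -12, so S is off the plane.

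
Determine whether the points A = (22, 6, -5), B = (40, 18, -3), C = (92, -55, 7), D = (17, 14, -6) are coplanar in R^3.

The four points are coplanar iff the 3×3 determinant with rows AB, AC, AD is zero.
Rows: (18, 12, 2), (70, -61, 12), (-5, 8, -1).
Expanding along the first row: (18)(-35) − (12)(-10) + (2)(255) = 0.
Zero determinant ⇒ coplanar.

Yes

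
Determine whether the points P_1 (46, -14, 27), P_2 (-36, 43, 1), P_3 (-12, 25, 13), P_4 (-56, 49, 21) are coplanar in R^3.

With P_1 as base: P_1P_2 = (-82, 57, -26), P_1P_3 = (-58, 39, -14), P_1P_4 = (-102, 63, -6).
P_1P_3 × P_1P_4 = (648, 1080, 324).
P_1P_2 · (P_1P_3 × P_1P_4) = 0.
The scalar triple product vanishes, so the four points are coplanar.

Yes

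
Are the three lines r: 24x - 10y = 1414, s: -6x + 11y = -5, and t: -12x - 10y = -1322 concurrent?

Lines aᵢx + bᵢy = cᵢ with pairwise distinct directions are concurrent exactly when det[aᵢ bᵢ cᵢ] = 0.
Here the determinant is 0.
It vanishes, so the lines are concurrent at (76, 41).

Yes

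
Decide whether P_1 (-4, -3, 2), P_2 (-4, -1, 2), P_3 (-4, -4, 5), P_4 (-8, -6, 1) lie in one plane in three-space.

No

The four points are coplanar iff the 3×3 determinant with rows P_1P_2, P_1P_3, P_1P_4 is zero.
Rows: (0, 2, 0), (0, -1, 3), (-4, -3, -1).
Expanding along the first row: (0)(10) − (2)(12) + (0)(-4) = -24.
Nonzero ⇒ not coplanar.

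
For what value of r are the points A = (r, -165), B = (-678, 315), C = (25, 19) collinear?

462

The three points are collinear iff det[AB; AC] = 0.
This determinant is linear in r: (296)r + (-136752) = 0, so r = 462.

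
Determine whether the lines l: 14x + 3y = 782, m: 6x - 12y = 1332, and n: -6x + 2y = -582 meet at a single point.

No

The three lines meet at one point iff the augmented coefficient matrix [aᵢ bᵢ cᵢ] has rank < 3, i.e. its determinant vanishes.
Here the determinant is 60.
Nonzero, so no common point exists.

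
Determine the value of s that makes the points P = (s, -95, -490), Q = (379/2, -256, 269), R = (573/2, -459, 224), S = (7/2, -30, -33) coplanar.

-127/2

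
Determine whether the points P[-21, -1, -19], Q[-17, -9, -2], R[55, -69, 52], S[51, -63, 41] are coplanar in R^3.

A normal to the plane through P, Q, R is n = PQ × PR = (588, 1008, 336).
The plane has equation n·X = -19740. For S: n·S = -19740.
Equal, so S lies in the plane and all four are coplanar.

Yes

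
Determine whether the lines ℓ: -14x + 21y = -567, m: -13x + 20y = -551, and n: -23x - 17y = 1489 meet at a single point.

No

Lines aᵢx + bᵢy = cᵢ with pairwise distinct directions are concurrent exactly when det[aᵢ bᵢ cᵢ] = 0.
Here the determinant is 721.
Nonzero, so no common point exists.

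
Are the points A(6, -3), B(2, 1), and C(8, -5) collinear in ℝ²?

Yes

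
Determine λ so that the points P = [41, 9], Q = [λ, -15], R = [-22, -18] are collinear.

-15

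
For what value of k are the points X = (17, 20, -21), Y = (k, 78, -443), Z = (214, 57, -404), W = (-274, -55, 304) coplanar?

283

Normal to plane XZW: n = (-16700, 47428, -4008); plane equation n·P = 748828.
Requiring n·Y = 748828: (-16700)k + (5474928) = 748828.
So k = 283.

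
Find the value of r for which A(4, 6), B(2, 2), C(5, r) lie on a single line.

The three points are collinear iff det[AB; AC] = 0.
This determinant is linear in r: (-2)r + (16) = 0, so r = 8.

8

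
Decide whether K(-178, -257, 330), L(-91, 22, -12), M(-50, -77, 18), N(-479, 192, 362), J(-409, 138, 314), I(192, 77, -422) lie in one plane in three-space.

No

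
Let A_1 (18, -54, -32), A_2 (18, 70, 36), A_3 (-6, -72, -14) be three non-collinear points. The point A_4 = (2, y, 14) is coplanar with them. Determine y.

-4

The plane through A_1, A_2, A_3 has equation 3456x − 1632y + 2976z = 55104.
Substituting A_4: (-1632)y + (48576) = 55104, so y = -4.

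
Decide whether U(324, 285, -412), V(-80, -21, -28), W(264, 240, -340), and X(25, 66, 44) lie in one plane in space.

With U as base: UV = (-404, -306, 384), UW = (-60, -45, 72), UX = (-299, -219, 456).
UW × UX = (-4752, 5832, -315).
UV · (UW × UX) = 14256.
Since 14256 ≠ 0, the four points are not coplanar.

No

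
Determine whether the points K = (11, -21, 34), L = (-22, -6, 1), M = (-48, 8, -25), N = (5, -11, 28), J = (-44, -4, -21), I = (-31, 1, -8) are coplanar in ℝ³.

The plane through K, L, M has normal n = KL × KM = (72, 0, -72) and equation n·P = -1656.
Checking the remaining points: n·N = -1656, n·J = -1656, n·I = -1656.
All equal -1656, so all 6 points lie in one plane.

Yes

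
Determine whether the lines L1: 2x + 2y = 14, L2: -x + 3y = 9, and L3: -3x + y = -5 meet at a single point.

Lines aᵢx + bᵢy = cᵢ with pairwise distinct directions are concurrent exactly when det[aᵢ bᵢ cᵢ] = 0.
Here the determinant is 0.
It vanishes, so the lines are concurrent at (3, 4).

Yes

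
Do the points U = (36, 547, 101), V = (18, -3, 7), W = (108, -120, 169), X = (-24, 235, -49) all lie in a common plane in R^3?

With U as base: UV = (-18, -550, -94), UW = (72, -667, 68), UX = (-60, -312, -150).
UW × UX = (121266, 6720, -62484).
UV · (UW × UX) = -5292.
Since -5292 ≠ 0, the four points are not coplanar.

No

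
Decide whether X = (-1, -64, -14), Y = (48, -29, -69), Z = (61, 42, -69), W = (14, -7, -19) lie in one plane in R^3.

With X as base: XY = (49, 35, -55), XZ = (62, 106, -55), XW = (15, 57, -5).
XZ × XW = (2605, -515, 1944).
XY · (XZ × XW) = 2700.
Since 2700 ≠ 0, the four points are not coplanar.

No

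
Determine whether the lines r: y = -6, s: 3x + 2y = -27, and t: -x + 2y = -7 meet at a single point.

Yes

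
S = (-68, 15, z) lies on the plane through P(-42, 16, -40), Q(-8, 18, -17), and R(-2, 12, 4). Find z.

Coplanarity requires PQ · (PR × PS) = 0.
PQ = (34, 2, 23), PR = (40, -4, 44); the triple product is linear in z with coefficient -216 and constant term -12744.
Setting it to zero: z = -59.

-59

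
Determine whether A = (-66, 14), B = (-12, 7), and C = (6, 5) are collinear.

AB = (54, -7), AC = (72, -9).
If collinear, AC would be a scalar multiple of AB. But (54)·(-9) ≠ (-7)·(72) (difference 18), so they are not parallel; the points are not collinear.

No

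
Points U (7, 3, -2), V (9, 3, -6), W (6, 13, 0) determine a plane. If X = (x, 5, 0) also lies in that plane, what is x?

6

A normal to the plane is n = UV × UW = (40, 0, 20).
X lies in the plane iff n · UX = 0.
This gives (40)x + (-240) = 0, so x = 6.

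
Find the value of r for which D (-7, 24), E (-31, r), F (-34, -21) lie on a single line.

Collinearity: (E − D) must be parallel to (F − D) = (-27, -45).
Cross-multiplying the components: (r − 24)·(-27) = (-24)·(-45).
Solving gives r = -16.

-16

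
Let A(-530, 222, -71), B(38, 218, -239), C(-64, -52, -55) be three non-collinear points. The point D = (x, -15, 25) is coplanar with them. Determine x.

-401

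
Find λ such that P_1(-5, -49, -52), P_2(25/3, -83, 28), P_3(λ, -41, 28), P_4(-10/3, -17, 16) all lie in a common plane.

5/3

Normal to plane P_1P_2P_4: n = (-4872, -2320/3, 1450/3); plane equation n·P = 37120.
Requiring n·P_3 = 37120: (-4872)λ + (45240) = 37120.
So λ = 5/3.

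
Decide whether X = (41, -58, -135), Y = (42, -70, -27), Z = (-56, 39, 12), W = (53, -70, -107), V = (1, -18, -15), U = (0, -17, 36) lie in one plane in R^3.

No

The plane through X, Y, Z has normal n = XY × XZ = (-12240, -10623, -1067) and equation n·P = 258339.
Checking the remaining points: n·W = 209059, n·V = 194979, n·U = 142179.
Since n·W = 209059 ≠ 258339, W is off the plane and the points are not all coplanar.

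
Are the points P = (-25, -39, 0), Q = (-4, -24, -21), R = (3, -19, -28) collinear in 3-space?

Yes

PQ = (21, 15, -21), PR = (28, 20, -28).
Each component of PR is 4/3 times the corresponding component of PQ, so PR = 4/3·PQ and the points are collinear.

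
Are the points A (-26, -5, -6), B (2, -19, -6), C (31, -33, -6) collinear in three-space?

No

AB = (28, -14, 0), AC = (57, -28, 0).
Comparing components 1 and 2: (28)(-28) − (-14)(57) = 14 ≠ 0, so AB and AC are not parallel and the points are not collinear.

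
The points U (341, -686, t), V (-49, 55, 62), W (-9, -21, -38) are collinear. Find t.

Collinearity requires UV × UW = 0; each component is linear in t.
The x-component gives (-76)t + (-69388) = 0, so t = -913.
The remaining components then also vanish.

-913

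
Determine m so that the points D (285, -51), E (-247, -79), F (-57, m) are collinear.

-69

Collinearity: (F − D) must be parallel to (E − D) = (-532, -28).
Cross-multiplying the components: (m − (-51))·(-532) = (-342)·(-28).
Solving gives m = -69.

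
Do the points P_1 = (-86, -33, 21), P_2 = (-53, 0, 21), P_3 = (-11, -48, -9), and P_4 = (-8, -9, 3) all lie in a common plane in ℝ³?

Yes

A normal to the plane through P_1, P_2, P_3 is n = P_1P_2 × P_1P_3 = (-990, 990, -2970).
The plane has equation n·P = -9900. For P_4: n·P_4 = -9900.
Equal, so P_4 lies in the plane and all four are coplanar.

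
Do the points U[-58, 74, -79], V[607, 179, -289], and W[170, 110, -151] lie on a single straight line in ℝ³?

Yes

UV = (665, 105, -210), UW = (228, 36, -72).
UV × UW = (0, 0, 0).
The cross product vanishes, so the three points are collinear.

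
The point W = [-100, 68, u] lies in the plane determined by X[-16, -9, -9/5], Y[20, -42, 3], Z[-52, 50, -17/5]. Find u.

-13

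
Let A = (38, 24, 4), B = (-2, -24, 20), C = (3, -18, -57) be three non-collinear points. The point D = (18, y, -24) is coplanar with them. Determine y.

A normal to the plane is n = AB × AC = (3600, -3000, 0).
D lies in the plane iff n · AD = 0.
This gives (-3000)y + (0) = 0, so y = 0.

0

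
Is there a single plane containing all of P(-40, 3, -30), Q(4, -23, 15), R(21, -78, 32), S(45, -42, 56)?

No

With P as base: PQ = (44, -26, 45), PR = (61, -81, 62), PS = (85, -45, 86).
PR × PS = (-4176, 24, 4140).
PQ · (PR × PS) = 1932.
Since 1932 ≠ 0, the four points are not coplanar.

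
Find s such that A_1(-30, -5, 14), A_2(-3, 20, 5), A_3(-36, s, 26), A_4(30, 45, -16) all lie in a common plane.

-5

Coplanarity ⇔ det[A_1A_2; A_1A_3; A_1A_4] = 0.
Expanding, this is linear in s: (-270)s + (-1350) = 0.
So s = -5.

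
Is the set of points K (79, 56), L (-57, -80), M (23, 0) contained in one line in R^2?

KL = (-136, -136), KM = (-56, -56).
Twice the signed area of △KLM is (-136)(-56) − (-136)(-56) = 0.
The triangle is degenerate (zero area), so the points are collinear.

Yes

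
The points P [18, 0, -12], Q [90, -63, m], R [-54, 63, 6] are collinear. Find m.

-30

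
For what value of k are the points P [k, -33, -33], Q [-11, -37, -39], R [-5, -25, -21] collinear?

-9

Direction QR = (6, 12, 18). From the y-coordinate of P, the parameter along the line is τ = (-33 − (-37))/12 = 1/3.
Then k = (-11) + 1/3·(6) = -9.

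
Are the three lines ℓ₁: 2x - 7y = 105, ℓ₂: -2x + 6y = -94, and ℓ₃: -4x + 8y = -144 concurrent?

Intersecting ℓ₁ and ℓ₂: solving the 2×2 system gives (x, y) = (14, -11).
Substitute into ℓ₃: (-4)(14) + (8)(-11) = -144.
This equals -144, so (14, -11) lies on all three lines and they are concurrent.

Yes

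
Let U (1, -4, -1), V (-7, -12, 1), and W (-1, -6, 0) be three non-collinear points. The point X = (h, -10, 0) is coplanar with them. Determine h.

-5

A normal to the plane is n = UV × UW = (-4, 4, 0).
X lies in the plane iff n · UX = 0.
This gives (-4)h + (-20) = 0, so h = -5.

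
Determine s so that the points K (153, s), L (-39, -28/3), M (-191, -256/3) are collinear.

260/3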